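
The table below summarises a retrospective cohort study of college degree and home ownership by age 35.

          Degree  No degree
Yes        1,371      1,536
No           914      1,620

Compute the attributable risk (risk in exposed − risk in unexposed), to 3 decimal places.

0.113

Reading the table with exposure as columns: a = 1371 (Degree, case), b = 914 (Degree, non-case), c = 1536 (No degree, case), d = 1620.
Risk in exposed = 1371/2285 = 0.600000; risk in unexposed = 1536/3156 = 0.486692.
Risk difference = 0.600000 − 0.486692 = 0.113308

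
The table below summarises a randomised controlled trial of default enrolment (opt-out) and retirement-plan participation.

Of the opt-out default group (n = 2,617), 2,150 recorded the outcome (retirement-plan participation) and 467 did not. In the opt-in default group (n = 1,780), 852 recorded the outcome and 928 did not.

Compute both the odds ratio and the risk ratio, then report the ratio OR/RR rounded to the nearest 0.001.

2.922

From the description: a = 2150, b = 467, c = 852, d = 928.
OR = (2150·928)/(467·852) = 1995200/397884 = 5.01453
Risk in exposed = 2150/2617 = 0.82155; risk in unexposed = 852/1780 = 0.47865; RR = 1.71639
OR/RR = 5.01453 / 1.71639 = 2.92156
The outcome is not rare, so the OR lies further from 1 than the RR.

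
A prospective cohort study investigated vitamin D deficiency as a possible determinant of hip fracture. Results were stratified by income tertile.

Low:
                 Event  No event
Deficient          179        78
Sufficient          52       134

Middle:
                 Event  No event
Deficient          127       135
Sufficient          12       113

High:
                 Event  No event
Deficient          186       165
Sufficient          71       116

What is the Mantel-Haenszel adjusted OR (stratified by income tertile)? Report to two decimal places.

3.74

OR_MH = Σ(aᵢdᵢ/nᵢ) / Σ(bᵢcᵢ/nᵢ), where nᵢ is the stratum total.
Stratum 1 (Low): n = 443; a·d/n = 179·134/443 = 54.1445; b·c/n = 78·52/443 = 9.1558
Stratum 2 (Middle): n = 387; a·d/n = 127·113/387 = 37.0827; b·c/n = 135·12/387 = 4.1860
Stratum 3 (High): n = 538; a·d/n = 186·116/538 = 40.1041; b·c/n = 165·71/538 = 21.7751
OR_MH = (54.1445 + 37.0827 + 40.1041) / (9.1558 + 4.1860 + 21.7751) = 131.3312 / 35.1169 = 3.73983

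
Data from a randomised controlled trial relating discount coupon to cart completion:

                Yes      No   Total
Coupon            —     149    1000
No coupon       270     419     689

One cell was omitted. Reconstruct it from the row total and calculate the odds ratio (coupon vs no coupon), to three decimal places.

The missing cell is in the exposed row: 1000 − 149 = 851.
So a = 851, b = 149, c = 270, d = 419.
OR = (a·d)/(b·c) = (851 × 419) / (149 × 270) = 356569 / 40230 = 8.86326

8.863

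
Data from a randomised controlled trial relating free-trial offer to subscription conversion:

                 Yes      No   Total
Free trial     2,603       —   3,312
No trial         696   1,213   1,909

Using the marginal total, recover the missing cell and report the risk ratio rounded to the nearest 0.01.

2.16

The missing cell is in the exposed row: 3312 − 2603 = 709.
So a = 2603, b = 709, c = 696, d = 1213.
RR = [a/(a+b)] / [c/(c+d)] = (2603/3312) / (696/1909) = 0.78593/0.36459 = 2.15566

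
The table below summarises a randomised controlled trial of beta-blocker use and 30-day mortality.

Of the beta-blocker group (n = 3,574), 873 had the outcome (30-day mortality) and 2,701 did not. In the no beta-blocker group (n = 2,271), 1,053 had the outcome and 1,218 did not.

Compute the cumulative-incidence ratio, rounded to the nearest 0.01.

From the description: a = 873, b = 2701, c = 1053, d = 1218.
Risk in exposed = 873/3574 = 0.24426; risk in unexposed = 1053/2271 = 0.46367.
RR = 0.24426 / 0.46367 = 0.52680
The risk is 47% lower among the exposed than among the unexposed.

0.53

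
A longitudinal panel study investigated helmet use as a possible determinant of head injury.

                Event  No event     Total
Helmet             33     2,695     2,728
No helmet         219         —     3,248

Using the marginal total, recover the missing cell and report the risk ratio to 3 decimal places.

The missing cell is in the unexposed row: 3248 − 219 = 3029.
So a = 33, b = 2695, c = 219, d = 3029.
RR = [a/(a+b)] / [c/(c+d)] = (33/2728) / (219/3248) = 0.01210/0.06743 = 0.17941

0.179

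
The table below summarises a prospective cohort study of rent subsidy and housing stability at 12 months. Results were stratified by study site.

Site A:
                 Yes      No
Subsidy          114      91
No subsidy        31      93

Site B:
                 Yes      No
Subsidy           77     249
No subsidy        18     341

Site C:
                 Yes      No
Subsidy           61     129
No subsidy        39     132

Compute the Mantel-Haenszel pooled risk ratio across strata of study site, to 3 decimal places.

RR_MH = Σ(aᵢ·n₀ᵢ/nᵢ) / Σ(cᵢ·n₁ᵢ/nᵢ), with n₁ᵢ = aᵢ+bᵢ (exposed), n₀ᵢ = cᵢ+dᵢ (unexposed), nᵢ = n₁ᵢ+n₀ᵢ.
Stratum 1 (Site A): n₁ = 205, n₀ = 124, n = 329; a·n₀/n = 114·124/329 = 42.9666; c·n₁/n = 31·205/329 = 19.3161
Stratum 2 (Site B): n₁ = 326, n₀ = 359, n = 685; a·n₀/n = 77·359/685 = 40.3547; c·n₁/n = 18·326/685 = 8.5664
Stratum 3 (Site C): n₁ = 190, n₀ = 171, n = 361; a·n₀/n = 61·171/361 = 28.8947; c·n₁/n = 39·190/361 = 20.5263
RR_MH = (42.9666 + 40.3547 + 28.8947) / (19.3161 + 8.5664 + 20.5263) = 112.2160 / 48.4088 = 2.31809

2.318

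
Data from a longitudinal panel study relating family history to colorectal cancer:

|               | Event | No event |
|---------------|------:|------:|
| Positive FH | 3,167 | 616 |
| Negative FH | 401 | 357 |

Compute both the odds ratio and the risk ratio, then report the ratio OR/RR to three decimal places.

2.892

Cells: a = 3167, b = 616, c = 401, d = 357.
OR = (3167·357)/(616·401) = 1130619/247016 = 4.57711
Risk in exposed = 3167/3783 = 0.83717; risk in unexposed = 401/758 = 0.52902; RR = 1.58247
OR/RR = 4.57711 / 1.58247 = 2.89238
The outcome is not rare, so the OR lies further from 1 than the RR.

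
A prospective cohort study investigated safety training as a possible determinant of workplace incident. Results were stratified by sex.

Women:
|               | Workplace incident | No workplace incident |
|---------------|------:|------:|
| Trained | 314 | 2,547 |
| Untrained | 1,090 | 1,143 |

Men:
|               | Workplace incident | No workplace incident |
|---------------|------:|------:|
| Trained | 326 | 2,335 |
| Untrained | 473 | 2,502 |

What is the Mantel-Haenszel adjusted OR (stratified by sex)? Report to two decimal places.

0.29

OR_MH = Σ(aᵢdᵢ/nᵢ) / Σ(bᵢcᵢ/nᵢ), where nᵢ is the stratum total.
Stratum 1 (Women): n = 5094; a·d/n = 314·1143/5094 = 70.4558; b·c/n = 2547·1090/5094 = 545.0000
Stratum 2 (Men): n = 5636; a·d/n = 326·2502/5636 = 144.7218; b·c/n = 2335·473/5636 = 195.9643
OR_MH = (70.4558 + 144.7218) / (545.0000 + 195.9643) = 215.1776 / 740.9643 = 0.29040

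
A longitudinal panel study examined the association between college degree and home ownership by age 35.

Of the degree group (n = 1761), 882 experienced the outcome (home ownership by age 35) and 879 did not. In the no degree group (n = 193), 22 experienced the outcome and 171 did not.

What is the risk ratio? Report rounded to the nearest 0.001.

4.394

From the description: a = 882, b = 879, c = 22, d = 171.
Risk in exposed = 882/1761 = 0.50085; risk in unexposed = 22/193 = 0.11399.
RR = 0.50085 / 0.11399 = 4.39384
The risk among the exposed is 4.39 times that among the unexposed.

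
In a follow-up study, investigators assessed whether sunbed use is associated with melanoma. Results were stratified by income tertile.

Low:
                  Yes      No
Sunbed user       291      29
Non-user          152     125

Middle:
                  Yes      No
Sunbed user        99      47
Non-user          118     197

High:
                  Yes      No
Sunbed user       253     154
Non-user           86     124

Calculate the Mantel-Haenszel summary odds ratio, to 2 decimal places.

OR_MH = Σ(aᵢdᵢ/nᵢ) / Σ(bᵢcᵢ/nᵢ), where nᵢ is the stratum total.
Stratum 1 (Low): n = 597; a·d/n = 291·125/597 = 60.9296; b·c/n = 29·152/597 = 7.3836
Stratum 2 (Middle): n = 461; a·d/n = 99·197/461 = 42.3059; b·c/n = 47·118/461 = 12.0304
Stratum 3 (High): n = 617; a·d/n = 253·124/617 = 50.8460; b·c/n = 154·86/617 = 21.4652
OR_MH = (60.9296 + 42.3059 + 50.8460) / (7.3836 + 12.0304 + 21.4652) = 154.0815 / 40.8791 = 3.76920

3.77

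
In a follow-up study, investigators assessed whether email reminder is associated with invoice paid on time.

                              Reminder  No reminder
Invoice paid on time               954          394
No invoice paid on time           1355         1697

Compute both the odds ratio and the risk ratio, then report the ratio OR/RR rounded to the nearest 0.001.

1.383

Reading the table with exposure as columns: a = 954 (Reminder, case), b = 1355 (Reminder, non-case), c = 394 (No reminder, case), d = 1697.
OR = (954·1697)/(1355·394) = 1618938/533870 = 3.03246
Risk in exposed = 954/2309 = 0.41317; risk in unexposed = 394/2091 = 0.18843; RR = 2.19272
OR/RR = 3.03246 / 2.19272 = 1.38297
The outcome is not rare, so the OR lies further from 1 than the RR.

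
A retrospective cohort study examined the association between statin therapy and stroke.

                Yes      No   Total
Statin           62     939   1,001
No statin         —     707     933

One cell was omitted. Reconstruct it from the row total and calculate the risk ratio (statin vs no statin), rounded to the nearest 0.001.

0.256

The missing cell is in the unexposed row: 933 − 707 = 226.
So a = 62, b = 939, c = 226, d = 707.
RR = [a/(a+b)] / [c/(c+d)] = (62/1001) / (226/933) = 0.06194/0.24223 = 0.25570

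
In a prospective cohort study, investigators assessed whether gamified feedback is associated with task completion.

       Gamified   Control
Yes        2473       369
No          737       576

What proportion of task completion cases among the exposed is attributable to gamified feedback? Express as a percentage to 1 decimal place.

Reading the table with exposure as columns: a = 2473 (Gamified, case), b = 737 (Gamified, non-case), c = 369 (Control, case), d = 576.
Risk in exposed = 2473/3210 = 0.77040; risk in unexposed = 369/945 = 0.39048.
RR = 0.77040/0.39048 = 1.97299
AR% = (RR − 1)/RR × 100 = (1.97299 − 1)/1.97299 × 100 = 49.3155%

49.3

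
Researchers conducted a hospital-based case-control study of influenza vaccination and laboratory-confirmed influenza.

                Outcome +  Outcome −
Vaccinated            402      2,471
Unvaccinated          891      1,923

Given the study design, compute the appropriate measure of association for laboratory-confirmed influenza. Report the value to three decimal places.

Cells: a = 402, b = 2471, c = 891, d = 1923.
This is a hospital-based case-control study: participants were sampled on outcome status, so risks in the source population cannot be estimated directly — relative risk is not valid here. The odds ratio is the appropriate measure.
OR = (a·d)/(b·c) = (402 × 1923) / (2471 × 891) = 773046 / 2201661 = 0.35112

0.351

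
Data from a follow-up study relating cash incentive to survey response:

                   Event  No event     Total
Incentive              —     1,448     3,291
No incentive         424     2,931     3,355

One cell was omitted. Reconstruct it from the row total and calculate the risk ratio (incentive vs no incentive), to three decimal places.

The missing cell is in the exposed row: 3291 − 1448 = 1843.
So a = 1843, b = 1448, c = 424, d = 2931.
RR = [a/(a+b)] / [c/(c+d)] = (1843/3291) / (424/3355) = 0.56001/0.12638 = 4.43123

4.431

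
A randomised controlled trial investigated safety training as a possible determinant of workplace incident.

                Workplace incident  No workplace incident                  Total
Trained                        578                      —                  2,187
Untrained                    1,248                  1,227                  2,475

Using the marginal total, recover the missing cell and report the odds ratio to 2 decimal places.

The missing cell is in the exposed row: 2187 − 578 = 1609.
So a = 578, b = 1609, c = 1248, d = 1227.
OR = (a·d)/(b·c) = (578 × 1227) / (1609 × 1248) = 709206 / 2008032 = 0.35318

0.35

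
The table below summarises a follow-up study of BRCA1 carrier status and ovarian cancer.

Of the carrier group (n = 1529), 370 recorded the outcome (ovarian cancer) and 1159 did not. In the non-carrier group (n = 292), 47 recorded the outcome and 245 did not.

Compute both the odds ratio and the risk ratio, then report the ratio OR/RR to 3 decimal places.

From the description: a = 370, b = 1159, c = 47, d = 245.
OR = (370·245)/(1159·47) = 90650/54473 = 1.66413
Risk in exposed = 370/1529 = 0.24199; risk in unexposed = 47/292 = 0.16096; RR = 1.50342
OR/RR = 1.66413 / 1.50342 = 1.10690
The outcome is not rare, so the OR lies further from 1 than the RR.

1.107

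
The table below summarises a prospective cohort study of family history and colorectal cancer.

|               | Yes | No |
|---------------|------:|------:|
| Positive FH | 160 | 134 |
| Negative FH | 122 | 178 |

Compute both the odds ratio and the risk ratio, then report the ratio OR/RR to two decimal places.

Cells: a = 160, b = 134, c = 122, d = 178.
OR = (160·178)/(134·122) = 28480/16348 = 1.74211
Risk in exposed = 160/294 = 0.54422; risk in unexposed = 122/300 = 0.40667; RR = 1.33824
OR/RR = 1.74211 / 1.33824 = 1.30179
The outcome is not rare, so the OR lies further from 1 than the RR.

1.30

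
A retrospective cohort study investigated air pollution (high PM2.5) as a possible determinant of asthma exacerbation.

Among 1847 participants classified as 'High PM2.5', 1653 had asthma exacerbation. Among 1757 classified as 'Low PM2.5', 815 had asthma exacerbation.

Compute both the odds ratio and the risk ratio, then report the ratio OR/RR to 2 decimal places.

5.10

From the description: a = 1653, b = 194, c = 815, d = 942.
OR = (1653·942)/(194·815) = 1557126/158110 = 9.84837
Risk in exposed = 1653/1847 = 0.89496; risk in unexposed = 815/1757 = 0.46386; RR = 1.92939
OR/RR = 9.84837 / 1.92939 = 5.10440
The outcome is not rare, so the OR lies further from 1 than the RR.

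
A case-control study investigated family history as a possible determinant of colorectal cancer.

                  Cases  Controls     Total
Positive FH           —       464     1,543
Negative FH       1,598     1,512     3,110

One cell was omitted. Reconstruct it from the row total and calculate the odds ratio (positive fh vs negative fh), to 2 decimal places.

The missing cell is in the exposed row: 1543 − 464 = 1079.
So a = 1079, b = 464, c = 1598, d = 1512.
OR = (a·d)/(b·c) = (1079 × 1512) / (464 × 1598) = 1631448 / 741472 = 2.20028

2.20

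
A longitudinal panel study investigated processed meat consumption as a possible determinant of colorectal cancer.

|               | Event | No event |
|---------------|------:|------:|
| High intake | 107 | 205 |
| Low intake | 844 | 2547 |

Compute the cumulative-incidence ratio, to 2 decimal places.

1.38

Cells: a = 107, b = 205, c = 844, d = 2547.
Risk in exposed = 107/312 = 0.34295; risk in unexposed = 844/3391 = 0.24889.
RR = 0.34295 / 0.24889 = 1.37789
The risk among the exposed is 1.38 times that among the unexposed.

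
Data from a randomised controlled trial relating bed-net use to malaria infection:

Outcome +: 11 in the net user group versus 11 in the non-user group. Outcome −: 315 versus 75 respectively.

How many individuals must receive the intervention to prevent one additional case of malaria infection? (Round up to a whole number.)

Risk in treated group = 11/326 = 0.03374; risk in control = 11/86 = 0.12791.
Absolute risk reduction = 0.12791 − 0.03374 = 0.09416
NNT = 1 / ARR = 1 / 0.09416 = 10.620 → round up → 11

11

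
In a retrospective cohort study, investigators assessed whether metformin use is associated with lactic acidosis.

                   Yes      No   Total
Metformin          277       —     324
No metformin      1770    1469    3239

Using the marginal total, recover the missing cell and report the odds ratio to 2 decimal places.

4.89

The missing cell is in the exposed row: 324 − 277 = 47.
So a = 277, b = 47, c = 1770, d = 1469.
OR = (a·d)/(b·c) = (277 × 1469) / (47 × 1770) = 406913 / 83190 = 4.89137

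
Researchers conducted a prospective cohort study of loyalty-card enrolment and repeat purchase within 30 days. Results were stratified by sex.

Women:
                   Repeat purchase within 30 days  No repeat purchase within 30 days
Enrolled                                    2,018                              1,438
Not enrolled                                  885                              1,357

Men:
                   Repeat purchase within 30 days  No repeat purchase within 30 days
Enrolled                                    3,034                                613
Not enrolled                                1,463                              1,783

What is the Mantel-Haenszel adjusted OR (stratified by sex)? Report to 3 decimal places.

3.580

OR_MH = Σ(aᵢdᵢ/nᵢ) / Σ(bᵢcᵢ/nᵢ), where nᵢ is the stratum total.
Stratum 1 (Women): n = 5698; a·d/n = 2018·1357/5698 = 480.5942; b·c/n = 1438·885/5698 = 223.3468
Stratum 2 (Men): n = 6893; a·d/n = 3034·1783/6893 = 784.7994; b·c/n = 613·1463/6893 = 130.1058
OR_MH = (480.5942 + 784.7994) / (223.3468 + 130.1058) = 1265.3936 / 353.4525 = 3.58009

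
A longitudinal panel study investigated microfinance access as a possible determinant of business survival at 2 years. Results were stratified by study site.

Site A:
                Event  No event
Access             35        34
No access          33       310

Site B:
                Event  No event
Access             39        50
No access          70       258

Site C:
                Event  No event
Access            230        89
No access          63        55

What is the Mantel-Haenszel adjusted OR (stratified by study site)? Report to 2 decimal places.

3.32

OR_MH = Σ(aᵢdᵢ/nᵢ) / Σ(bᵢcᵢ/nᵢ), where nᵢ is the stratum total.
Stratum 1 (Site A): n = 412; a·d/n = 35·310/412 = 26.3350; b·c/n = 34·33/412 = 2.7233
Stratum 2 (Site B): n = 417; a·d/n = 39·258/417 = 24.1295; b·c/n = 50·70/417 = 8.3933
Stratum 3 (Site C): n = 437; a·d/n = 230·55/437 = 28.9474; b·c/n = 89·63/437 = 12.8307
OR_MH = (26.3350 + 24.1295 + 28.9474) / (2.7233 + 8.3933 + 12.8307) = 79.4118 / 23.9472 = 3.31611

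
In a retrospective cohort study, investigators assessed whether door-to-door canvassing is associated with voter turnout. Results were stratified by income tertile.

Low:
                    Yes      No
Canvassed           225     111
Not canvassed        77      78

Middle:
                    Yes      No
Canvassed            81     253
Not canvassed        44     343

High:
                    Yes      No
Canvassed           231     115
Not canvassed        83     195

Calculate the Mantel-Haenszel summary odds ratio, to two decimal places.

OR_MH = Σ(aᵢdᵢ/nᵢ) / Σ(bᵢcᵢ/nᵢ), where nᵢ is the stratum total.
Stratum 1 (Low): n = 491; a·d/n = 225·78/491 = 35.7434; b·c/n = 111·77/491 = 17.4073
Stratum 2 (Middle): n = 721; a·d/n = 81·343/721 = 38.5340; b·c/n = 253·44/721 = 15.4397
Stratum 3 (High): n = 624; a·d/n = 231·195/624 = 72.1875; b·c/n = 115·83/624 = 15.2965
OR_MH = (35.7434 + 38.5340 + 72.1875) / (17.4073 + 15.4397 + 15.2965) = 146.4649 / 48.1435 = 3.04226

3.04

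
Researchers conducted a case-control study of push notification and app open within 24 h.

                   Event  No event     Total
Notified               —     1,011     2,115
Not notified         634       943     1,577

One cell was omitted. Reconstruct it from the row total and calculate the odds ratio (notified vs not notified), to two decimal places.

1.62

The missing cell is in the exposed row: 2115 − 1011 = 1104.
So a = 1104, b = 1011, c = 634, d = 943.
OR = (a·d)/(b·c) = (1104 × 943) / (1011 × 634) = 1041072 / 640974 = 1.62420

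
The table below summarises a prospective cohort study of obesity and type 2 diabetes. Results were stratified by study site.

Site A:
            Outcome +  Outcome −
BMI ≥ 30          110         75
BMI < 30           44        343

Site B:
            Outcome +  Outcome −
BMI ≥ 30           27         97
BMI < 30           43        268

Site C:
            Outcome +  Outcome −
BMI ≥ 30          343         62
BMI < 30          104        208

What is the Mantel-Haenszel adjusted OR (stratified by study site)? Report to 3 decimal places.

OR_MH = Σ(aᵢdᵢ/nᵢ) / Σ(bᵢcᵢ/nᵢ), where nᵢ is the stratum total.
Stratum 1 (Site A): n = 572; a·d/n = 110·343/572 = 65.9615; b·c/n = 75·44/572 = 5.7692
Stratum 2 (Site B): n = 435; a·d/n = 27·268/435 = 16.6345; b·c/n = 97·43/435 = 9.5885
Stratum 3 (Site C): n = 717; a·d/n = 343·208/717 = 99.5035; b·c/n = 62·104/717 = 8.9930
OR_MH = (65.9615 + 16.6345 + 99.5035) / (5.7692 + 9.5885 + 8.9930) = 182.0995 / 24.3508 = 7.47818

7.478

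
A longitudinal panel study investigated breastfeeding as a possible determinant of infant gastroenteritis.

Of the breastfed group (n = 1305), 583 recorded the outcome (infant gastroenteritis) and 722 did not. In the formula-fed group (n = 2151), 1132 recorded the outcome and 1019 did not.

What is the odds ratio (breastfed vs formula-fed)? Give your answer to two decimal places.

0.73

From the description: a = 583, b = 722, c = 1132, d = 1019.
OR = (a·d)/(b·c) = (583 × 1019) / (722 × 1132) = 594077 / 817304 = 0.72687
Exposure is associated with lower odds of infant gastroenteritis (OR = 0.73 < 1).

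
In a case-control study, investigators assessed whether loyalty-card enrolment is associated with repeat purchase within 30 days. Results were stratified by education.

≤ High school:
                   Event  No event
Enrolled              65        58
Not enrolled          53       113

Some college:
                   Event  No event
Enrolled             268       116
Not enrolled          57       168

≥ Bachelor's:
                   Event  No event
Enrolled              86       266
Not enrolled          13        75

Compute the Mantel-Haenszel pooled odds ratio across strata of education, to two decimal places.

3.88

OR_MH = Σ(aᵢdᵢ/nᵢ) / Σ(bᵢcᵢ/nᵢ), where nᵢ is the stratum total.
Stratum 1 (≤ High school): n = 289; a·d/n = 65·113/289 = 25.4152; b·c/n = 58·53/289 = 10.6367
Stratum 2 (Some college): n = 609; a·d/n = 268·168/609 = 73.9310; b·c/n = 116·57/609 = 10.8571
Stratum 3 (≥ Bachelor's): n = 440; a·d/n = 86·75/440 = 14.6591; b·c/n = 266·13/440 = 7.8591
OR_MH = (25.4152 + 73.9310 + 14.6591) / (10.6367 + 10.8571 + 7.8591) = 114.0054 / 29.3529 = 3.88395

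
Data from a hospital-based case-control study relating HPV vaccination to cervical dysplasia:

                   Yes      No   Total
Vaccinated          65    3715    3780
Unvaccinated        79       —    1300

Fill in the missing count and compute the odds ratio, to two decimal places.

0.27

The missing cell is in the unexposed row: 1300 − 79 = 1221.
So a = 65, b = 3715, c = 79, d = 1221.
OR = (a·d)/(b·c) = (65 × 1221) / (3715 × 79) = 79365 / 293485 = 0.27042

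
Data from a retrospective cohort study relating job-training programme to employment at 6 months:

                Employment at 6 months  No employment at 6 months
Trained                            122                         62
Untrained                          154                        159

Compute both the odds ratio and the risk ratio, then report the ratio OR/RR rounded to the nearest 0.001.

Cells: a = 122, b = 62, c = 154, d = 159.
OR = (122·159)/(62·154) = 19398/9548 = 2.03163
Risk in exposed = 122/184 = 0.66304; risk in unexposed = 154/313 = 0.49201; RR = 1.34761
OR/RR = 2.03163 / 1.34761 = 1.50757
The outcome is not rare, so the OR lies further from 1 than the RR.

1.508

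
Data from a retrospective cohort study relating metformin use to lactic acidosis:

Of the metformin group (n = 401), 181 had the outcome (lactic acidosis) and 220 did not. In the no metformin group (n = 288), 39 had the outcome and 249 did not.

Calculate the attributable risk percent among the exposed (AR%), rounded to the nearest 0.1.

From the description: a = 181, b = 220, c = 39, d = 249.
Risk in exposed = 181/401 = 0.45137; risk in unexposed = 39/288 = 0.13542.
RR = 0.45137/0.13542 = 3.33321
AR% = (RR − 1)/RR × 100 = (3.33321 − 1)/3.33321 × 100 = 69.9988%

70.0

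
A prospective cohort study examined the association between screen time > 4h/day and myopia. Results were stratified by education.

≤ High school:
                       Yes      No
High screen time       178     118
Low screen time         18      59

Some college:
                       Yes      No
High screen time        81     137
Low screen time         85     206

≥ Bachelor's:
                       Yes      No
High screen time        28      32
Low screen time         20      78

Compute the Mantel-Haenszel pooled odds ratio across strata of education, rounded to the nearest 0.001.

2.292

OR_MH = Σ(aᵢdᵢ/nᵢ) / Σ(bᵢcᵢ/nᵢ), where nᵢ is the stratum total.
Stratum 1 (≤ High school): n = 373; a·d/n = 178·59/373 = 28.1555; b·c/n = 118·18/373 = 5.6944
Stratum 2 (Some college): n = 509; a·d/n = 81·206/509 = 32.7819; b·c/n = 137·85/509 = 22.8782
Stratum 3 (≥ Bachelor's): n = 158; a·d/n = 28·78/158 = 13.8228; b·c/n = 32·20/158 = 4.0506
OR_MH = (28.1555 + 32.7819 + 13.8228) / (5.6944 + 22.8782 + 4.0506) = 74.7602 / 32.6232 = 2.29163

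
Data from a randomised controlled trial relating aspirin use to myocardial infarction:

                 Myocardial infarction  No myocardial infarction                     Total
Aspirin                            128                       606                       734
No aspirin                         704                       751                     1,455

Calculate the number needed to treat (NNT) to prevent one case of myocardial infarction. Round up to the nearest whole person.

Risk in treated group = 128/734 = 0.17439; risk in control = 704/1455 = 0.48385.
Absolute risk reduction = 0.48385 − 0.17439 = 0.30946
NNT = 1 / ARR = 1 / 0.30946 = 3.231 → round up → 4

4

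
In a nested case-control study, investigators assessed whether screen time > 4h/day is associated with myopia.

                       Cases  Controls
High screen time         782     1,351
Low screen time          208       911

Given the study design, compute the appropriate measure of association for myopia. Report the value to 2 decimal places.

Cells: a = 782, b = 1351, c = 208, d = 911.
This is a nested case-control study: participants were sampled on outcome status, so risks in the source population cannot be estimated directly — relative risk is not valid here. The odds ratio is the appropriate measure.
OR = (a·d)/(b·c) = (782 × 911) / (1351 × 208) = 712402 / 281008 = 2.53517

2.54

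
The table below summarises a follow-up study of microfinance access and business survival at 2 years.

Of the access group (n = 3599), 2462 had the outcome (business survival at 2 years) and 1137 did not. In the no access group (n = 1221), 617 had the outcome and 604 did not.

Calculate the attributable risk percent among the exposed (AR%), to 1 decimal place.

From the description: a = 2462, b = 1137, c = 617, d = 604.
Risk in exposed = 2462/3599 = 0.68408; risk in unexposed = 617/1221 = 0.50532.
RR = 0.68408/0.50532 = 1.35374
AR% = (RR − 1)/RR × 100 = (1.35374 − 1)/1.35374 × 100 = 26.1308%

26.1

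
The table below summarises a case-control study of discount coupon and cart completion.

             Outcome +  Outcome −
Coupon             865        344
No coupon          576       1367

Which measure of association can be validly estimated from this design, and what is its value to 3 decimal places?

5.968

Cells: a = 865, b = 344, c = 576, d = 1367.
This is a case-control study: participants were sampled on outcome status, so risks in the source population cannot be estimated directly — relative risk is not valid here. The odds ratio is the appropriate measure.
OR = (a·d)/(b·c) = (865 × 1367) / (344 × 576) = 1182455 / 198144 = 5.96765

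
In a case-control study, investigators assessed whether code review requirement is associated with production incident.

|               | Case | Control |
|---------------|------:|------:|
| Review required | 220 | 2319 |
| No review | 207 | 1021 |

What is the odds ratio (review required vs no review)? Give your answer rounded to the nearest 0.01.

Cells: a = 220, b = 2319, c = 207, d = 1021.
OR = (a·d)/(b·c) = (220 × 1021) / (2319 × 207) = 224620 / 480033 = 0.46793
Exposure is associated with lower odds of production incident (OR = 0.47 < 1).

0.47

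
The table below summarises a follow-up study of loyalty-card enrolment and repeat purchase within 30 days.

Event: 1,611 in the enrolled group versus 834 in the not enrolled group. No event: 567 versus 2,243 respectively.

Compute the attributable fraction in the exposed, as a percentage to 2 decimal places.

From the description: a = 1611, b = 567, c = 834, d = 2243.
Risk in exposed = 1611/2178 = 0.73967; risk in unexposed = 834/3077 = 0.27104.
RR = 0.73967/0.27104 = 2.72897
AR% = (RR − 1)/RR × 100 = (2.72897 − 1)/2.72897 × 100 = 63.3562%

63.36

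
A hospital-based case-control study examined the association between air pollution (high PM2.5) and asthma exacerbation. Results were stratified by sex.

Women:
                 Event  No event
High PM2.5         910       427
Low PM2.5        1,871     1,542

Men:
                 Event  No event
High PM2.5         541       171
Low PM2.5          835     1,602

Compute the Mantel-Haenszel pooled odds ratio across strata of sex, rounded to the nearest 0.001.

OR_MH = Σ(aᵢdᵢ/nᵢ) / Σ(bᵢcᵢ/nᵢ), where nᵢ is the stratum total.
Stratum 1 (Women): n = 4750; a·d/n = 910·1542/4750 = 295.4147; b·c/n = 427·1871/4750 = 168.1931
Stratum 2 (Men): n = 3149; a·d/n = 541·1602/3149 = 275.2245; b·c/n = 171·835/3149 = 45.3430
OR_MH = (295.4147 + 275.2245) / (168.1931 + 45.3430) = 570.6393 / 213.5360 = 2.67233

2.672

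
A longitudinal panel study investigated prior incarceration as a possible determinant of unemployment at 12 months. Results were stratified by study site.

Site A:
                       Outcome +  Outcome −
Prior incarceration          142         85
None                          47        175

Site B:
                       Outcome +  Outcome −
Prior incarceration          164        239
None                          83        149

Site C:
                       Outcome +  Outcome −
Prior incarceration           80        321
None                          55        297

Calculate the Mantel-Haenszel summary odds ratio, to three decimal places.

OR_MH = Σ(aᵢdᵢ/nᵢ) / Σ(bᵢcᵢ/nᵢ), where nᵢ is the stratum total.
Stratum 1 (Site A): n = 449; a·d/n = 142·175/449 = 55.3452; b·c/n = 85·47/449 = 8.8976
Stratum 2 (Site B): n = 635; a·d/n = 164·149/635 = 38.4819; b·c/n = 239·83/635 = 31.2394
Stratum 3 (Site C): n = 753; a·d/n = 80·297/753 = 31.5538; b·c/n = 321·55/753 = 23.4462
OR_MH = (55.3452 + 38.4819 + 31.5538) / (8.8976 + 31.2394 + 23.4462) = 125.3809 / 63.5831 = 1.97192

1.972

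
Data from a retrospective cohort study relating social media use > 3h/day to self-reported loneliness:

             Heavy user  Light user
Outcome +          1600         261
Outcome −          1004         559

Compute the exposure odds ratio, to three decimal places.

Reading the table with exposure as columns: a = 1600 (Heavy user, case), b = 1004 (Heavy user, non-case), c = 261 (Light user, case), d = 559.
OR = (a·d)/(b·c) = (1600 × 559) / (1004 × 261) = 894400 / 262044 = 3.41317
The odds of self-reported loneliness are about 3.41 times as high in the heavy user group.

3.413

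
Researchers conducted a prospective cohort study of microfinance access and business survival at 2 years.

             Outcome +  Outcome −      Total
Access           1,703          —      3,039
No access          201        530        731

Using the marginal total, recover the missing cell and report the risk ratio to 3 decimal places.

The missing cell is in the exposed row: 3039 − 1703 = 1336.
So a = 1703, b = 1336, c = 201, d = 530.
RR = [a/(a+b)] / [c/(c+d)] = (1703/3039) / (201/731) = 0.56038/0.27497 = 2.03801

2.038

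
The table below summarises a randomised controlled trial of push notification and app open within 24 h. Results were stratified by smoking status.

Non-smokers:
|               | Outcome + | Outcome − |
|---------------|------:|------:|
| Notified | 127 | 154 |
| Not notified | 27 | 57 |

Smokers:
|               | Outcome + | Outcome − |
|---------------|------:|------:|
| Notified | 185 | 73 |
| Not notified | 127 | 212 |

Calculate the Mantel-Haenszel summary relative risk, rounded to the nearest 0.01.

1.77

RR_MH = Σ(aᵢ·n₀ᵢ/nᵢ) / Σ(cᵢ·n₁ᵢ/nᵢ), with n₁ᵢ = aᵢ+bᵢ (exposed), n₀ᵢ = cᵢ+dᵢ (unexposed), nᵢ = n₁ᵢ+n₀ᵢ.
Stratum 1 (Non-smokers): n₁ = 281, n₀ = 84, n = 365; a·n₀/n = 127·84/365 = 29.2274; c·n₁/n = 27·281/365 = 20.7863
Stratum 2 (Smokers): n₁ = 258, n₀ = 339, n = 597; a·n₀/n = 185·339/597 = 105.0503; c·n₁/n = 127·258/597 = 54.8844
RR_MH = (29.2274 + 105.0503) / (20.7863 + 54.8844) = 134.2776 / 75.6707 = 1.77450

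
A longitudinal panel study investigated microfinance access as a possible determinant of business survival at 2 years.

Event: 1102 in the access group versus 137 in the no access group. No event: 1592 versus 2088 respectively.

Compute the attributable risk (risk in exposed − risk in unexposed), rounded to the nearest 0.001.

0.347

From the description: a = 1102, b = 1592, c = 137, d = 2088.
Risk in exposed = 1102/2694 = 0.409057; risk in unexposed = 137/2225 = 0.061573.
Risk difference = 0.409057 − 0.061573 = 0.347484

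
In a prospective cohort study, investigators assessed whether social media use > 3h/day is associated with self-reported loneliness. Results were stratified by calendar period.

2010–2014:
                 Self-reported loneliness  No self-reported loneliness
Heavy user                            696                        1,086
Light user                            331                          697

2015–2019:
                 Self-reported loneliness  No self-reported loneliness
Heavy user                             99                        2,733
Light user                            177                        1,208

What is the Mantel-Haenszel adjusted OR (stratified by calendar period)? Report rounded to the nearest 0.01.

OR_MH = Σ(aᵢdᵢ/nᵢ) / Σ(bᵢcᵢ/nᵢ), where nᵢ is the stratum total.
Stratum 1 (2010–2014): n = 2810; a·d/n = 696·697/2810 = 172.6377; b·c/n = 1086·331/2810 = 127.9238
Stratum 2 (2015–2019): n = 4217; a·d/n = 99·1208/4217 = 28.3595; b·c/n = 2733·177/4217 = 114.7121
OR_MH = (172.6377 + 28.3595) / (127.9238 + 114.7121) = 200.9972 / 242.6360 = 0.82839

0.83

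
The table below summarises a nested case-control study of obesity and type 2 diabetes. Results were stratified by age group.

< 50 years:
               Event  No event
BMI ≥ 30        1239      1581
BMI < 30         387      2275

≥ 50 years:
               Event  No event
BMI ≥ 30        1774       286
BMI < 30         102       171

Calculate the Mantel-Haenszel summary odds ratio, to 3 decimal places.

5.190

OR_MH = Σ(aᵢdᵢ/nᵢ) / Σ(bᵢcᵢ/nᵢ), where nᵢ is the stratum total.
Stratum 1 (< 50 years): n = 5482; a·d/n = 1239·2275/5482 = 514.1782; b·c/n = 1581·387/5482 = 111.6102
Stratum 2 (≥ 50 years): n = 2333; a·d/n = 1774·171/2333 = 130.0274; b·c/n = 286·102/2333 = 12.5041
OR_MH = (514.1782 + 130.0274) / (111.6102 + 12.5041) = 644.2057 / 124.1143 = 5.19042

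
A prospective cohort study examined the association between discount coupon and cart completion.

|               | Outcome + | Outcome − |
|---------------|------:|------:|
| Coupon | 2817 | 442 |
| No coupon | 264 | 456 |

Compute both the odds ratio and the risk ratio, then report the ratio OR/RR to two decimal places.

4.67

Cells: a = 2817, b = 442, c = 264, d = 456.
OR = (2817·456)/(442·264) = 1284552/116688 = 11.00843
Risk in exposed = 2817/3259 = 0.86438; risk in unexposed = 264/720 = 0.36667; RR = 2.35739
OR/RR = 11.00843 / 2.35739 = 4.66976
The outcome is not rare, so the OR lies further from 1 than the RR.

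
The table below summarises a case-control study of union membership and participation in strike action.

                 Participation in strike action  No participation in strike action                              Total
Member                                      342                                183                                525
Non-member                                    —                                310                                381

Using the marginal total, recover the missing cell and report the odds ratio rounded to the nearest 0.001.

8.160

The missing cell is in the unexposed row: 381 − 310 = 71.
So a = 342, b = 183, c = 71, d = 310.
OR = (a·d)/(b·c) = (342 × 310) / (183 × 71) = 106020 / 12993 = 8.15978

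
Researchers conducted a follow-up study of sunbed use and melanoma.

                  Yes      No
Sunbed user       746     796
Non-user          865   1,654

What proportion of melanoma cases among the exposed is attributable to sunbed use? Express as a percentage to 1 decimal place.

29.0

Cells: a = 746, b = 796, c = 865, d = 1654.
Risk in exposed = 746/1542 = 0.48379; risk in unexposed = 865/2519 = 0.34339.
RR = 0.48379/0.34339 = 1.40886
AR% = (RR − 1)/RR × 100 = (1.40886 − 1)/1.40886 × 100 = 29.0204%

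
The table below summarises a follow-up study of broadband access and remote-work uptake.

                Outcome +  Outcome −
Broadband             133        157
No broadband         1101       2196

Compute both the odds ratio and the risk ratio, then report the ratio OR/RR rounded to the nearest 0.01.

Cells: a = 133, b = 157, c = 1101, d = 2196.
OR = (133·2196)/(157·1101) = 292068/172857 = 1.68965
Risk in exposed = 133/290 = 0.45862; risk in unexposed = 1101/3297 = 0.33394; RR = 1.37336
OR/RR = 1.68965 / 1.37336 = 1.23030
The outcome is not rare, so the OR lies further from 1 than the RR.

1.23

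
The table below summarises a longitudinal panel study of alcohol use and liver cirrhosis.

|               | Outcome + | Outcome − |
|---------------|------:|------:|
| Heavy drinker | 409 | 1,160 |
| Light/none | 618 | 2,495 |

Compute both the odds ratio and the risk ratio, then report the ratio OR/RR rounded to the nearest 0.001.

Cells: a = 409, b = 1160, c = 618, d = 2495.
OR = (409·2495)/(1160·618) = 1020455/716880 = 1.42347
Risk in exposed = 409/1569 = 0.26068; risk in unexposed = 618/3113 = 0.19852; RR = 1.31308
OR/RR = 1.42347 / 1.31308 = 1.08407
The outcome is not rare, so the OR lies further from 1 than the RR.

1.084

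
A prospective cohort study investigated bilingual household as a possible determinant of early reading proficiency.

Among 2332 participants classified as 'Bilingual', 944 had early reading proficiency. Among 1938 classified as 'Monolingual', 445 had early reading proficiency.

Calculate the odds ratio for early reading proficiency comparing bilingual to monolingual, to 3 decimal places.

From the description: a = 944, b = 1388, c = 445, d = 1493.
OR = (a·d)/(b·c) = (944 × 1493) / (1388 × 445) = 1409392 / 617660 = 2.28182
The odds of early reading proficiency are about 2.28 times as high in the bilingual group.

2.282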